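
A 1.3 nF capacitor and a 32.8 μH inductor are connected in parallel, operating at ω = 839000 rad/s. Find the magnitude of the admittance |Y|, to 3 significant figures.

35.2 mS

X_L = ωL = 27.5 Ω
X_C = 1/(ωC) = 917 Ω
Parallel: admittances add. Y = 1/(jωL) + jωC
Y = (0 − j0.0352) S
|Y| = 0.0352 S → |Z| = 1/|Y| = 28.4 Ω, ∠Z = −∠Y = 90.0°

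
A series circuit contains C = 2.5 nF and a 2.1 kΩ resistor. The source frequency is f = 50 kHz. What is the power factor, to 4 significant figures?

ω = 2πf = 314200 rad/s
X_C = 1/(ωC) = 1273 Ω
Z = 2100 − j1273 Ω
|Z| = √(2100² + 1273²) = 2456 Ω
∠Z = arctan(-1273/2100) = -31.23°
cos φ = cos(-31.23°) = 0.8551

0.8551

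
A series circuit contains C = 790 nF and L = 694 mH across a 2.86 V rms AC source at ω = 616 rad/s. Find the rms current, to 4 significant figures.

X_L = ωL = 427.5 Ω
X_C = 1/(ωC) = 2055 Ω
Net reactance X = X_L − X_C = -1627 Ω
Z = − j1627 Ω
|Z| = √(0² + 1627²) = 1627 Ω
I = V/|Z| = 2.86/1627 = 1.757 mA

1.757 mA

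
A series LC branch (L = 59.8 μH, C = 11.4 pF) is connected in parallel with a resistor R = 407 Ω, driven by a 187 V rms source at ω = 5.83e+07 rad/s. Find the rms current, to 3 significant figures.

X_L = ωL = 3490 Ω
X_C = 1/(ωC) = 1500 Ω
Branch 1: Z₁ = R = 407 Ω
Branch 2 (series LC): Z₂ = j(X_L − X_C) = j1980 Ω
Parallel: Z = Z₁Z₂/(Z₁+Z₂), |Z| = 399 Ω, ∠Z = 11.6°
I = V/|Z| = 187/399 = 469 mA

469 mA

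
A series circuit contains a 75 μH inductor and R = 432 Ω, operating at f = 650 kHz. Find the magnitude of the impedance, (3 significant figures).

ω = 2πf = 4.084e+06 rad/s
X_L = ωL = 306 Ω
Z = 432 + j306 Ω
|Z| = √(432² + 306²) = 530 Ω

530 Ω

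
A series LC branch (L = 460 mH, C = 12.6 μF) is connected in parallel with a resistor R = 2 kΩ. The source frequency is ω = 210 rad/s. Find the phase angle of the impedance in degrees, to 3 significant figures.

-82.0°

X_L = ωL = 96.6 Ω
X_C = 1/(ωC) = 378 Ω
Branch 1: Z₁ = R = 2000 Ω
Branch 2 (series LC): Z₂ = j(X_L − X_C) = −j281 Ω
Parallel: Z = Z₁Z₂/(Z₁+Z₂), |Z| = 279 Ω, ∠Z = -82.0°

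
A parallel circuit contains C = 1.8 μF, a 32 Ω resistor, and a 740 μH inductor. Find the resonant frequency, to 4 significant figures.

ω₀ = 1/√(LC) = 1/√(0.00074 × 1.8e-06) = 27400 rad/s
f₀ = ω₀/(2π) = 4.361 kHz

4.361 kHz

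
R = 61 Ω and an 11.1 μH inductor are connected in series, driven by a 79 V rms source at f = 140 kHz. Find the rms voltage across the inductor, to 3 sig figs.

ω = 2πf = 879600 rad/s
X_L = ωL = 9.76 Ω
Z = 61.0 + j9.76 Ω
|Z| = √(61.0² + 9.76²) = 61.8 Ω
I = V/|Z| = 1.28 A
V_L = I·|Z_L| = 1.28 × 9.76 = 12.5 V

12.5 V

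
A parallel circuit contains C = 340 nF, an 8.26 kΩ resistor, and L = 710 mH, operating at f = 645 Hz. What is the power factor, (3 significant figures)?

0.117

ω = 2πf = 4053 rad/s
X_L = ωL = 2880 Ω
X_C = 1/(ωC) = 726 Ω
Parallel: admittances add. Y = 1/R + 1/(jωL) + jωC
Y = (0.000121 + j0.00103) S
|Y| = 0.00104 S → |Z| = 1/|Y| = 964 Ω, ∠Z = −∠Y = -83.3°
cos φ = cos(-83.3°) = 0.117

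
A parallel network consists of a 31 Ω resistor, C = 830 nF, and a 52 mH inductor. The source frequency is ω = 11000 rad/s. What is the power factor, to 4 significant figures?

X_L = ωL = 572.0 Ω
X_C = 1/(ωC) = 109.5 Ω
Parallel: admittances add. Y = 1/R + 1/(jωL) + jωC
Y = (0.03226 + j0.007382) S
|Y| = 0.03309 S → |Z| = 1/|Y| = 30.22 Ω, ∠Z = −∠Y = -12.89°
cos φ = cos(-12.89°) = 0.9748

0.9748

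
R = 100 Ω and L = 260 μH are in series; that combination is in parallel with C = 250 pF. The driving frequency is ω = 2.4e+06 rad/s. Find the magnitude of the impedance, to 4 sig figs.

1006 Ω

X_L = ωL = 624.0 Ω
X_C = 1/(ωC) = 1667 Ω
Branch 1 (R+jX_L): Z₁ = 100.0 + j624.0 Ω, |Z₁| = 632.0 Ω
Branch 2 (−jX_C): Z₂ = −j1667 Ω
Parallel: Z = Z₁Z₂/(Z₁+Z₂), |Z| = 1006 Ω, ∠Z = 75.42°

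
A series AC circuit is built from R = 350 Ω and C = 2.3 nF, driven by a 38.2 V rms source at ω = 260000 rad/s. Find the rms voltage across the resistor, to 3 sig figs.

X_C = 1/(ωC) = 1670 Ω
Z = 350 − j1670 Ω
|Z| = √(350² + 1670²) = 1710 Ω
I = V/|Z| = 22.4 mA
V_R = I·|Z_R| = 0.0224 × 350 = 7.83 V

7.83 V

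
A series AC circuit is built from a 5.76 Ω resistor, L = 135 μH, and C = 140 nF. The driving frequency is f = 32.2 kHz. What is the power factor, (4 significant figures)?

0.5847

ω = 2πf = 202300 rad/s
X_L = ωL = 27.31 Ω
X_C = 1/(ωC) = 35.31 Ω
Net reactance X = X_L − X_C = -7.992 Ω
Z = 5.760 − j7.992 Ω
|Z| = √(5.760² + 7.992²) = 9.851 Ω
∠Z = arctan(-7.992/5.760) = -54.22°
cos φ = cos(-54.22°) = 0.5847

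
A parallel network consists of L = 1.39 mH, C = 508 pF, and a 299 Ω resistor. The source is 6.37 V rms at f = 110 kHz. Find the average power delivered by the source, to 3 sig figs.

136 mW

ω = 2πf = 691200 rad/s
X_L = ωL = 961 Ω
X_C = 1/(ωC) = 2850 Ω
Parallel: admittances add. Y = 1/R + 1/(jωL) + jωC
Y = (0.00334 − j0.000690) S
|Y| = 0.00341 S → |Z| = 1/|Y| = 293 Ω, ∠Z = −∠Y = 11.7°
I = V/|Z| = 21.8 mA
P = VI cos φ = 6.37 × 0.0218 × cos(11.7°) = 136 mW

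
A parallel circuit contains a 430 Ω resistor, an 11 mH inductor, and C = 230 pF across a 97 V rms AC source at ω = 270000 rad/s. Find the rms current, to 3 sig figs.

X_L = ωL = 2970 Ω
X_C = 1/(ωC) = 16100 Ω
Parallel: admittances add. Y = 1/R + 1/(jωL) + jωC
Y = (0.00233 − j0.000275) S
|Y| = 0.00234 S → |Z| = 1/|Y| = 427 Ω, ∠Z = −∠Y = 6.73°
I = V/|Z| = 97/427 = 227 mA

227 mA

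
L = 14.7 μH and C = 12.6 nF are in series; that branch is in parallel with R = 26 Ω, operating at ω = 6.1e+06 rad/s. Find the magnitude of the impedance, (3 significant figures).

24.6 Ω

X_L = ωL = 89.7 Ω
X_C = 1/(ωC) = 13.0 Ω
Branch 1: Z₁ = R = 26.0 Ω
Branch 2 (series LC): Z₂ = j(X_L − X_C) = j76.7 Ω
Parallel: Z = Z₁Z₂/(Z₁+Z₂), |Z| = 24.6 Ω, ∠Z = 18.7°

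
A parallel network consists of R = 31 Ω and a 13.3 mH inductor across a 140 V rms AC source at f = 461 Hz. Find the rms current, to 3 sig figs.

5.80 A

ω = 2πf = 2897 rad/s
X_L = ωL = 38.5 Ω
Parallel: admittances add. Y = 1/R + 1/(jωL)
Y = (0.0323 − j0.0260) S
|Y| = 0.0414 S → |Z| = 1/|Y| = 24.2 Ω, ∠Z = −∠Y = 38.8°
I = V/|Z| = 140/24.2 = 5.80 A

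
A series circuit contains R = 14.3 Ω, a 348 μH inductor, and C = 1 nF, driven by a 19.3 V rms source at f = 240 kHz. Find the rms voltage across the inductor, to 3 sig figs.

72.8 V

ω = 2πf = 1.508e+06 rad/s
X_L = ωL = 525 Ω
X_C = 1/(ωC) = 663 Ω
Net reactance X = X_L − X_C = -138 Ω
Z = 14.3 − j138 Ω
|Z| = √(14.3² + 138²) = 139 Ω
I = V/|Z| = 139 mA
V_L = I·|Z_L| = 0.139 × 525 = 72.8 V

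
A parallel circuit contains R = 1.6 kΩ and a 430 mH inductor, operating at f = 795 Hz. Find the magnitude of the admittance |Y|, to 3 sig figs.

ω = 2πf = 4995 rad/s
X_L = ωL = 2150 Ω
Parallel: admittances add. Y = 1/R + 1/(jωL)
Y = (0.000625 − j0.000466) S
|Y| = 0.000779 S → |Z| = 1/|Y| = 1280 Ω, ∠Z = −∠Y = 36.7°

779 μS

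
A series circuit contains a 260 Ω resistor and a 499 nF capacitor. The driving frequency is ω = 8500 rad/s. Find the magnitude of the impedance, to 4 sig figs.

X_C = 1/(ωC) = 235.8 Ω
Z = 260.0 − j235.8 Ω
|Z| = √(260.0² + 235.8²) = 351.0 Ω

351.0 Ω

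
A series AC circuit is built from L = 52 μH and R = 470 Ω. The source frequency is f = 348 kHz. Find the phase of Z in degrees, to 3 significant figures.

ω = 2πf = 2.187e+06 rad/s
X_L = ωL = 114 Ω
Z = 470 + j114 Ω
|Z| = √(470² + 114²) = 484 Ω
∠Z = arctan(114/470) = 13.6°

13.6°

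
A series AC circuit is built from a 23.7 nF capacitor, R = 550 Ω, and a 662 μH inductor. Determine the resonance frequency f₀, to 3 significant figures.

40.2 kHz

ω₀ = 1/√(LC) = 1/√(0.000662 × 2.37e-08) = 252500 rad/s
f₀ = ω₀/(2π) = 40.2 kHz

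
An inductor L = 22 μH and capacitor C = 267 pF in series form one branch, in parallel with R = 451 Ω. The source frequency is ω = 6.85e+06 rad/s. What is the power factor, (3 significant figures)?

X_L = ωL = 151 Ω
X_C = 1/(ωC) = 547 Ω
Branch 1: Z₁ = R = 451 Ω
Branch 2 (series LC): Z₂ = j(X_L − X_C) = −j396 Ω
Parallel: Z = Z₁Z₂/(Z₁+Z₂), |Z| = 298 Ω, ∠Z = -48.7°
cos φ = cos(-48.7°) = 0.660

0.660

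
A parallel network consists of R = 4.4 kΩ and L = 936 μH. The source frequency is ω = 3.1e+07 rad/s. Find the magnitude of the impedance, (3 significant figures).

4350 Ω

X_L = ωL = 29000 Ω
Parallel: admittances add. Y = 1/R + 1/(jωL)
Y = (0.000227 − j3.45e-05) S
|Y| = 0.000230 S → |Z| = 1/|Y| = 4350 Ω, ∠Z = −∠Y = 8.62°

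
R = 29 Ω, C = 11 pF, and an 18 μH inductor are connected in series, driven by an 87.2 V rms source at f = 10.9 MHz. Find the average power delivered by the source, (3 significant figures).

ω = 2πf = 6.849e+07 rad/s
X_L = ωL = 1230 Ω
X_C = 1/(ωC) = 1330 Ω
Net reactance X = X_L − X_C = -94.6 Ω
Z = 29.0 − j94.6 Ω
|Z| = √(29.0² + 94.6²) = 99.0 Ω
∠Z = arctan(-94.6/29.0) = -73.0°
I = V/|Z| = 881 mA
P = VI cos φ = 87.2 × 0.881 × cos(-73.0°) = 22.5 W

22.5 W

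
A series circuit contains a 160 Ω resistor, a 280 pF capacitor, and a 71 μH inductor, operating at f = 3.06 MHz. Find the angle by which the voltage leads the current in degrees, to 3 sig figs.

ω = 2πf = 1.923e+07 rad/s
X_L = ωL = 1370 Ω
X_C = 1/(ωC) = 186 Ω
Net reactance X = X_L − X_C = 1180 Ω
Z = 160 + j1180 Ω
|Z| = √(160² + 1180²) = 1190 Ω
∠Z = arctan(1180/160) = 82.3°

82.3°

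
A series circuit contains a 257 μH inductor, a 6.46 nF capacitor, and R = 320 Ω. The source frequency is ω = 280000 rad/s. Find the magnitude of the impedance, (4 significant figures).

577.6 Ω

X_L = ωL = 71.96 Ω
X_C = 1/(ωC) = 552.9 Ω
Net reactance X = X_L − X_C = -480.9 Ω
Z = 320.0 − j480.9 Ω
|Z| = √(320.0² + 480.9²) = 577.6 Ω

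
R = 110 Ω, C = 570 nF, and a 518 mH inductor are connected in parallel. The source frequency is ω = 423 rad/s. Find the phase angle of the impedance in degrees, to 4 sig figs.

25.43°

X_L = ωL = 219.1 Ω
X_C = 1/(ωC) = 4147 Ω
Parallel: admittances add. Y = 1/R + 1/(jωL) + jωC
Y = (0.009091 − j0.004323) S
|Y| = 0.01007 S → |Z| = 1/|Y| = 99.34 Ω, ∠Z = −∠Y = 25.43°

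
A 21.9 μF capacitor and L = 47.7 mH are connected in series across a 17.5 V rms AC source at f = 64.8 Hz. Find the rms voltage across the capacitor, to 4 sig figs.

21.17 V

ω = 2πf = 407.2 rad/s
X_L = ωL = 19.42 Ω
X_C = 1/(ωC) = 112.2 Ω
Net reactance X = X_L − X_C = -92.73 Ω
Z = − j92.73 Ω
|Z| = √(0² + 92.73²) = 92.73 Ω
I = V/|Z| = 188.7 mA
V_C = I·|Z_C| = 0.1887 × 112.2 = 21.17 V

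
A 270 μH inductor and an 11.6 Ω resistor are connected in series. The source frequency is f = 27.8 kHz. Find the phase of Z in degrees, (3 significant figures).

ω = 2πf = 174700 rad/s
X_L = ωL = 47.2 Ω
Z = 11.6 + j47.2 Ω
|Z| = √(11.6² + 47.2²) = 48.6 Ω
∠Z = arctan(47.2/11.6) = 76.2°

76.2°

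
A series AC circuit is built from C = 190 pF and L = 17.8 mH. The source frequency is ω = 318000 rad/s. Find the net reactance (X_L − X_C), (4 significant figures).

-10890 Ω

X_L = ωL = 5660 Ω
X_C = 1/(ωC) = 16550 Ω
X = 5660 − 16550 = -10890 Ω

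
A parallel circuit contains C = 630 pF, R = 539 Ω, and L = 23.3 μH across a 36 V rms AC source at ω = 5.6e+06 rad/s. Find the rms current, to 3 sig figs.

163 mA

X_L = ωL = 130 Ω
X_C = 1/(ωC) = 283 Ω
Parallel: admittances add. Y = 1/R + 1/(jωL) + jωC
Y = (0.00186 − j0.00414) S
|Y| = 0.00453 S → |Z| = 1/|Y| = 221 Ω, ∠Z = −∠Y = 65.8°
I = V/|Z| = 36/221 = 163 mA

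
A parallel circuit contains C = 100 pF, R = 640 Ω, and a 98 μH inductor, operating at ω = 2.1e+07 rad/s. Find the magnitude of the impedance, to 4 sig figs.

X_L = ωL = 2058 Ω
X_C = 1/(ωC) = 476.2 Ω
Parallel: admittances add. Y = 1/R + 1/(jωL) + jωC
Y = (0.001563 + j0.001614) S
|Y| = 0.002246 S → |Z| = 1/|Y| = 445.1 Ω, ∠Z = −∠Y = -45.93°

445.1 Ω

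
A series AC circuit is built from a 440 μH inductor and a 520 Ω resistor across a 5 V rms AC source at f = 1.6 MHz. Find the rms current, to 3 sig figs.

1.12 mA

ω = 2πf = 1.005e+07 rad/s
X_L = ωL = 4420 Ω
Z = 520 + j4420 Ω
|Z| = √(520² + 4420²) = 4450 Ω
I = V/|Z| = 5/4450 = 1.12 mA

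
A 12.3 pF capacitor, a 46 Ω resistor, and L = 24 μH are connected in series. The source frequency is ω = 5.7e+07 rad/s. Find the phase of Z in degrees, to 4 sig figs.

-51.74°

X_L = ωL = 1368 Ω
X_C = 1/(ωC) = 1426 Ω
Net reactance X = X_L − X_C = -58.33 Ω
Z = 46.00 − j58.33 Ω
|Z| = √(46.00² + 58.33²) = 74.29 Ω
∠Z = arctan(-58.33/46.00) = -51.74°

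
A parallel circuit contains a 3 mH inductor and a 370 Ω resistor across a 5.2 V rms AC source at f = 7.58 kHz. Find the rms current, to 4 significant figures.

39.01 mA

ω = 2πf = 47630 rad/s
X_L = ωL = 142.9 Ω
Parallel: admittances add. Y = 1/R + 1/(jωL)
Y = (0.002703 − j0.006999) S
|Y| = 0.007503 S → |Z| = 1/|Y| = 133.3 Ω, ∠Z = −∠Y = 68.89°
I = V/|Z| = 5.2/133.3 = 39.01 mA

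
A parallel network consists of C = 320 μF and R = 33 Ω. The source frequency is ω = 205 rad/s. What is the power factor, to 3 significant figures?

X_C = 1/(ωC) = 15.2 Ω
Parallel: admittances add. Y = 1/R + jωC
Y = (0.0303 + j0.0656) S
|Y| = 0.0723 S → |Z| = 1/|Y| = 13.8 Ω, ∠Z = −∠Y = -65.2°
cos φ = cos(-65.2°) = 0.419

0.419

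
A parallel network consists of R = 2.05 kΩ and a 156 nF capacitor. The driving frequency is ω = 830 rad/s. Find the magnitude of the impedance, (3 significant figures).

1980 Ω

X_C = 1/(ωC) = 7720 Ω
Parallel: admittances add. Y = 1/R + jωC
Y = (0.000488 + j0.000129) S
|Y| = 0.000505 S → |Z| = 1/|Y| = 1980 Ω, ∠Z = −∠Y = -14.9°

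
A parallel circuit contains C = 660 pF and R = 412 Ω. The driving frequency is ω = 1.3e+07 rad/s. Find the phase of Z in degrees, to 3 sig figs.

-74.2°

X_C = 1/(ωC) = 117 Ω
Parallel: admittances add. Y = 1/R + jωC
Y = (0.00243 + j0.00858) S
|Y| = 0.00892 S → |Z| = 1/|Y| = 112 Ω, ∠Z = −∠Y = -74.2°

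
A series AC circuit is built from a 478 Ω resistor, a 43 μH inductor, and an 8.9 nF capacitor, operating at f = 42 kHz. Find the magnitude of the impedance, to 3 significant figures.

ω = 2πf = 263900 rad/s
X_L = ωL = 11.3 Ω
X_C = 1/(ωC) = 426 Ω
Net reactance X = X_L − X_C = -414 Ω
Z = 478 − j414 Ω
|Z| = √(478² + 414²) = 633 Ω

633 Ω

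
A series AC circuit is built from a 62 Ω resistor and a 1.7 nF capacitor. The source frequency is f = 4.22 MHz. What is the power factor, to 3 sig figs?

0.942

ω = 2πf = 2.652e+07 rad/s
X_C = 1/(ωC) = 22.2 Ω
Z = 62.0 − j22.2 Ω
|Z| = √(62.0² + 22.2²) = 65.8 Ω
∠Z = arctan(-22.2/62.0) = -19.7°
cos φ = cos(-19.7°) = 0.942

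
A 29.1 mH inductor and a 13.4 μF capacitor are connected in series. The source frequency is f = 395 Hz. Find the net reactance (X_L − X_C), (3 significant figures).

ω = 2πf = 2482 rad/s
X_L = ωL = 72.2 Ω
X_C = 1/(ωC) = 30.1 Ω
X = 72.2 − 30.1 = 42.2 Ω

42.2 Ω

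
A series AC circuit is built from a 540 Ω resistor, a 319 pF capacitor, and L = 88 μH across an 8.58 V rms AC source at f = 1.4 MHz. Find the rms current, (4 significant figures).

ω = 2πf = 8.796e+06 rad/s
X_L = ωL = 774.1 Ω
X_C = 1/(ωC) = 356.4 Ω
Net reactance X = X_L − X_C = 417.7 Ω
Z = 540.0 + j417.7 Ω
|Z| = √(540.0² + 417.7²) = 682.7 Ω
I = V/|Z| = 8.58/682.7 = 12.57 mA

12.57 mA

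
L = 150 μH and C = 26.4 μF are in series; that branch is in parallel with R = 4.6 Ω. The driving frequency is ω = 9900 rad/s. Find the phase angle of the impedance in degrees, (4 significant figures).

X_L = ωL = 1.485 Ω
X_C = 1/(ωC) = 3.826 Ω
Branch 1: Z₁ = R = 4.600 Ω
Branch 2 (series LC): Z₂ = j(X_L − X_C) = −j2.341 Ω
Parallel: Z = Z₁Z₂/(Z₁+Z₂), |Z| = 2.086 Ω, ∠Z = -63.03°

-63.03°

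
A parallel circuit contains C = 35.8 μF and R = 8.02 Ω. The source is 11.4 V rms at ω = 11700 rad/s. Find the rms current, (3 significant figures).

4.98 A

X_C = 1/(ωC) = 2.39 Ω
Parallel: admittances add. Y = 1/R + jωC
Y = (0.125 + j0.419) S
|Y| = 0.437 S → |Z| = 1/|Y| = 2.29 Ω, ∠Z = −∠Y = -73.4°
I = V/|Z| = 11.4/2.29 = 4.98 A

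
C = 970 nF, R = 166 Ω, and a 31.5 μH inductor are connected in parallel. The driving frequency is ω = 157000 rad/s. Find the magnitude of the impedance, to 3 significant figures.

X_L = ωL = 4.95 Ω
X_C = 1/(ωC) = 6.57 Ω
Parallel: admittances add. Y = 1/R + 1/(jωL) + jωC
Y = (0.00602 − j0.0499) S
|Y| = 0.0503 S → |Z| = 1/|Y| = 19.9 Ω, ∠Z = −∠Y = 83.1°

19.9 Ω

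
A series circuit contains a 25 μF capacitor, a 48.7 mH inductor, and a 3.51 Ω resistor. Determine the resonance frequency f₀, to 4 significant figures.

ω₀ = 1/√(LC) = 1/√(0.0487 × 2.5e-05) = 906.3 rad/s
f₀ = ω₀/(2π) = 144.2 Hz

144.2 Hz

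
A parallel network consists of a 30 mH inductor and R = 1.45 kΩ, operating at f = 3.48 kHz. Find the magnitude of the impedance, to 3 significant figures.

598 Ω

ω = 2πf = 21870 rad/s
X_L = ωL = 656 Ω
Parallel: admittances add. Y = 1/R + 1/(jωL)
Y = (0.000690 − j0.00152) S
|Y| = 0.00167 S → |Z| = 1/|Y| = 598 Ω, ∠Z = −∠Y = 65.7°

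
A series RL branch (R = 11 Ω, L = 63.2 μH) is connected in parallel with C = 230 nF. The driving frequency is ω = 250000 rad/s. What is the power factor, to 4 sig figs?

0.8940

X_L = ωL = 15.80 Ω
X_C = 1/(ωC) = 17.39 Ω
Branch 1 (R+jX_L): Z₁ = 11.00 + j15.80 Ω, |Z₁| = 19.25 Ω
Branch 2 (−jX_C): Z₂ = −j17.39 Ω
Parallel: Z = Z₁Z₂/(Z₁+Z₂), |Z| = 30.12 Ω, ∠Z = -26.61°
cos φ = cos(-26.61°) = 0.8940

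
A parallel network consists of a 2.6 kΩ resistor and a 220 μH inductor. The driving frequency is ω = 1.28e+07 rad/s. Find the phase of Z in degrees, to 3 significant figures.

42.7°

X_L = ωL = 2820 Ω
Parallel: admittances add. Y = 1/R + 1/(jωL)
Y = (0.000385 − j0.000355) S
|Y| = 0.000523 S → |Z| = 1/|Y| = 1910 Ω, ∠Z = −∠Y = 42.7°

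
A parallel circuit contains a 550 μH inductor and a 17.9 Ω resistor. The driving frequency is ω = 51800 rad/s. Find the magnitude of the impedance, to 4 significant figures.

15.16 Ω

X_L = ωL = 28.49 Ω
Parallel: admittances add. Y = 1/R + 1/(jωL)
Y = (0.05587 − j0.03510) S
|Y| = 0.06598 S → |Z| = 1/|Y| = 15.16 Ω, ∠Z = −∠Y = 32.14°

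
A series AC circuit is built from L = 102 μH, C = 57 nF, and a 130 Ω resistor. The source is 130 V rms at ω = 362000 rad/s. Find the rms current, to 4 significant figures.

996.1 mA

X_L = ωL = 36.92 Ω
X_C = 1/(ωC) = 48.46 Ω
Net reactance X = X_L − X_C = -11.54 Ω
Z = 130.0 − j11.54 Ω
|Z| = √(130.0² + 11.54²) = 130.5 Ω
I = V/|Z| = 130/130.5 = 996.1 mA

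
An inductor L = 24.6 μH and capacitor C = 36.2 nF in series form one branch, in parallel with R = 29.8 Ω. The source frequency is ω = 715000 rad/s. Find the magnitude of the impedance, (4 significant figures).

17.19 Ω

X_L = ωL = 17.59 Ω
X_C = 1/(ωC) = 38.64 Ω
Branch 1: Z₁ = R = 29.80 Ω
Branch 2 (series LC): Z₂ = j(X_L − X_C) = −j21.05 Ω
Parallel: Z = Z₁Z₂/(Z₁+Z₂), |Z| = 17.19 Ω, ∠Z = -54.77°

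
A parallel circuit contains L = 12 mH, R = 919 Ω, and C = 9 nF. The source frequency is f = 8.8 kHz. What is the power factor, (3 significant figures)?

0.733

ω = 2πf = 55290 rad/s
X_L = ωL = 664 Ω
X_C = 1/(ωC) = 2010 Ω
Parallel: admittances add. Y = 1/R + 1/(jωL) + jωC
Y = (0.00109 − j0.00101) S
|Y| = 0.00148 S → |Z| = 1/|Y| = 674 Ω, ∠Z = −∠Y = 42.9°
cos φ = cos(42.9°) = 0.733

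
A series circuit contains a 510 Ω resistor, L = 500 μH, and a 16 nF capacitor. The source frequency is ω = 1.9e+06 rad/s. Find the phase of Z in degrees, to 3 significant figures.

60.9°

X_L = ωL = 950 Ω
X_C = 1/(ωC) = 32.9 Ω
Net reactance X = X_L − X_C = 917 Ω
Z = 510 + j917 Ω
|Z| = √(510² + 917²) = 1050 Ω
∠Z = arctan(917/510) = 60.9°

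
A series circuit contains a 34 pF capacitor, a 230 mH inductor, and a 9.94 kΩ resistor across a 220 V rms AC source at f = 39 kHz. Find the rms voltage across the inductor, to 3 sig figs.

ω = 2πf = 245000 rad/s
X_L = ωL = 56400 Ω
X_C = 1/(ωC) = 120000 Ω
Net reactance X = X_L − X_C = -63700 Ω
Z = 9940 − j63700 Ω
|Z| = √(9940² + 63700²) = 64400 Ω
I = V/|Z| = 3.41 mA
V_L = I·|Z_L| = 0.00341 × 56400 = 192 V

192 V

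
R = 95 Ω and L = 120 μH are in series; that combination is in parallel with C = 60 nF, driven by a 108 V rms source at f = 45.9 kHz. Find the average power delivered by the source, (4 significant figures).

ω = 2πf = 288400 rad/s
X_L = ωL = 34.61 Ω
X_C = 1/(ωC) = 57.79 Ω
Branch 1 (R+jX_L): Z₁ = 95.00 + j34.61 Ω, |Z₁| = 101.1 Ω
Branch 2 (−jX_C): Z₂ = −j57.79 Ω
Parallel: Z = Z₁Z₂/(Z₁+Z₂), |Z| = 59.75 Ω, ∠Z = -56.27°
I = V/|Z| = 1.807 A
P = VI cos φ = 108 × 1.807 × cos(-56.27°) = 108.4 W

108.4 W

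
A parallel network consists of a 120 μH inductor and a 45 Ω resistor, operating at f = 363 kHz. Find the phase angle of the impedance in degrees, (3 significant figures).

9.34°

ω = 2πf = 2.281e+06 rad/s
X_L = ωL = 274 Ω
Parallel: admittances add. Y = 1/R + 1/(jωL)
Y = (0.0222 − j0.00365) S
|Y| = 0.0225 S → |Z| = 1/|Y| = 44.4 Ω, ∠Z = −∠Y = 9.34°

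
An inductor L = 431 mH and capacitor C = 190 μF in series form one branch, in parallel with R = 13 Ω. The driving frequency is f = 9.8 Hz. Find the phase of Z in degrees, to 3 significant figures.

ω = 2πf = 61.58 rad/s
X_L = ωL = 26.5 Ω
X_C = 1/(ωC) = 85.5 Ω
Branch 1: Z₁ = R = 13.0 Ω
Branch 2 (series LC): Z₂ = j(X_L − X_C) = −j58.9 Ω
Parallel: Z = Z₁Z₂/(Z₁+Z₂), |Z| = 12.7 Ω, ∠Z = -12.4°

-12.4°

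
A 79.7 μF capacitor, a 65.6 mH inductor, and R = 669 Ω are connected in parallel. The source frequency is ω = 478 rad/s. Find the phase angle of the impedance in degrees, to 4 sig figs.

-76.46°

X_L = ωL = 31.36 Ω
X_C = 1/(ωC) = 26.25 Ω
Parallel: admittances add. Y = 1/R + 1/(jωL) + jωC
Y = (0.001495 + j0.006206) S
|Y| = 0.006383 S → |Z| = 1/|Y| = 156.7 Ω, ∠Z = −∠Y = -76.46°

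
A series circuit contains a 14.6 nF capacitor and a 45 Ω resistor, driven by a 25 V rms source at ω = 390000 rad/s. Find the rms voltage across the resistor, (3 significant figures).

X_C = 1/(ωC) = 176 Ω
Z = 45.0 − j176 Ω
|Z| = √(45.0² + 176²) = 181 Ω
I = V/|Z| = 138 mA
V_R = I·|Z_R| = 0.138 × 45.0 = 6.21 V

6.21 V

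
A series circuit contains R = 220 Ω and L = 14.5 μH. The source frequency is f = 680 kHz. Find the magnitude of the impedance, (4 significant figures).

228.6 Ω

ω = 2πf = 4.273e+06 rad/s
X_L = ωL = 61.95 Ω
Z = 220.0 + j61.95 Ω
|Z| = √(220.0² + 61.95²) = 228.6 Ω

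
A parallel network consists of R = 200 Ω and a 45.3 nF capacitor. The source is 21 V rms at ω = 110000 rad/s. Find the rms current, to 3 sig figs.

148 mA

X_C = 1/(ωC) = 201 Ω
Parallel: admittances add. Y = 1/R + jωC
Y = (0.00500 + j0.00498) S
|Y| = 0.00706 S → |Z| = 1/|Y| = 142 Ω, ∠Z = −∠Y = -44.9°
I = V/|Z| = 21/142 = 148 mA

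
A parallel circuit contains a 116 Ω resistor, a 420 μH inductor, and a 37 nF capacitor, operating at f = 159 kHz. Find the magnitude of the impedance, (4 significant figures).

28.06 Ω

ω = 2πf = 999000 rad/s
X_L = ωL = 419.6 Ω
X_C = 1/(ωC) = 27.05 Ω
Parallel: admittances add. Y = 1/R + 1/(jωL) + jωC
Y = (0.008621 + j0.03458) S
|Y| = 0.03564 S → |Z| = 1/|Y| = 28.06 Ω, ∠Z = −∠Y = -76.00°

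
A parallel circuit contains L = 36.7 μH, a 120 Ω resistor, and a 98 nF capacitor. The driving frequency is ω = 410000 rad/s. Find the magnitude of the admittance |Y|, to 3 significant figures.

X_L = ωL = 15.0 Ω
X_C = 1/(ωC) = 24.9 Ω
Parallel: admittances add. Y = 1/R + 1/(jωL) + jωC
Y = (0.00833 − j0.0263) S
|Y| = 0.0276 S → |Z| = 1/|Y| = 36.3 Ω, ∠Z = −∠Y = 72.4°

27.6 mS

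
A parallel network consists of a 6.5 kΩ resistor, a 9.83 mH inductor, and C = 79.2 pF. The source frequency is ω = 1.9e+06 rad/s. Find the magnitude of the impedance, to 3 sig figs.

X_L = ωL = 18700 Ω
X_C = 1/(ωC) = 6650 Ω
Parallel: admittances add. Y = 1/R + 1/(jωL) + jωC
Y = (0.000154 + j9.69e-05) S
|Y| = 0.000182 S → |Z| = 1/|Y| = 5500 Ω, ∠Z = −∠Y = -32.2°

5500 Ω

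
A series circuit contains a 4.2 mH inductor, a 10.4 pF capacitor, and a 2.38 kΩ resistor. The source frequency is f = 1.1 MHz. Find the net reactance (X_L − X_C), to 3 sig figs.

ω = 2πf = 6.912e+06 rad/s
X_L = ωL = 29000 Ω
X_C = 1/(ωC) = 13900 Ω
X = 29000 − 13900 = 15100 Ω

15100 Ω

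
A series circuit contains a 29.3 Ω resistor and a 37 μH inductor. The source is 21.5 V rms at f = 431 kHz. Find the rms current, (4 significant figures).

ω = 2πf = 2.708e+06 rad/s
X_L = ωL = 100.2 Ω
Z = 29.30 + j100.2 Ω
|Z| = √(29.30² + 100.2²) = 104.4 Ω
I = V/|Z| = 21.5/104.4 = 206.0 mA

206.0 mA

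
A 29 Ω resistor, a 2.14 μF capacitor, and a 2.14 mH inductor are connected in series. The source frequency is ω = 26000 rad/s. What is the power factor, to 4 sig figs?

X_L = ωL = 55.64 Ω
X_C = 1/(ωC) = 17.97 Ω
Net reactance X = X_L − X_C = 37.67 Ω
Z = 29.00 + j37.67 Ω
|Z| = √(29.00² + 37.67²) = 47.54 Ω
∠Z = arctan(37.67/29.00) = 52.41°
cos φ = cos(52.41°) = 0.6100

0.6100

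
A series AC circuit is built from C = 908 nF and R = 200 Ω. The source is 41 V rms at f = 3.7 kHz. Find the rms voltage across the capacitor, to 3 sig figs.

9.45 V

ω = 2πf = 23250 rad/s
X_C = 1/(ωC) = 47.4 Ω
Z = 200 − j47.4 Ω
|Z| = √(200² + 47.4²) = 206 Ω
I = V/|Z| = 199 mA
V_C = I·|Z_C| = 0.199 × 47.4 = 9.45 V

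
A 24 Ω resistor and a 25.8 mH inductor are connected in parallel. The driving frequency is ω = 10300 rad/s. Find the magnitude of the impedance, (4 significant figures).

X_L = ωL = 265.7 Ω
Parallel: admittances add. Y = 1/R + 1/(jωL)
Y = (0.04167 − j0.003763) S
|Y| = 0.04184 S → |Z| = 1/|Y| = 23.90 Ω, ∠Z = −∠Y = 5.161°

23.90 Ω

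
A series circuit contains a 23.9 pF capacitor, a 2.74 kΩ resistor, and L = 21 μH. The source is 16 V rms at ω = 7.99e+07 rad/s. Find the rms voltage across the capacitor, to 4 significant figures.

2.818 V

X_L = ωL = 1678 Ω
X_C = 1/(ωC) = 523.7 Ω
Net reactance X = X_L − X_C = 1154 Ω
Z = 2740 + j1154 Ω
|Z| = √(2740² + 1154²) = 2973 Ω
I = V/|Z| = 5.381 mA
V_C = I·|Z_C| = 0.005381 × 523.7 = 2.818 V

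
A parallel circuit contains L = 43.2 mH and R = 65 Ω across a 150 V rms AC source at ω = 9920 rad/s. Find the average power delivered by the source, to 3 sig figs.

X_L = ωL = 429 Ω
Parallel: admittances add. Y = 1/R + 1/(jωL)
Y = (0.0154 − j0.00233) S
|Y| = 0.0156 S → |Z| = 1/|Y| = 64.3 Ω, ∠Z = −∠Y = 8.62°
I = V/|Z| = 2.33 A
P = VI cos φ = 150 × 2.33 × cos(8.62°) = 346 W

346 W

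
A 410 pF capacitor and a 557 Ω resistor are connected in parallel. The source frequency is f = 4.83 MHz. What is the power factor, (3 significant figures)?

ω = 2πf = 3.035e+07 rad/s
X_C = 1/(ωC) = 80.4 Ω
Parallel: admittances add. Y = 1/R + jωC
Y = (0.00180 + j0.0124) S
|Y| = 0.0126 S → |Z| = 1/|Y| = 79.5 Ω, ∠Z = −∠Y = -81.8°
cos φ = cos(-81.8°) = 0.143

0.143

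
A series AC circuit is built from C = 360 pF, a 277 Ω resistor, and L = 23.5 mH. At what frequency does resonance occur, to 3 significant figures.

54.7 kHz

ω₀ = 1/√(LC) = 1/√(0.0235 × 3.6e-10) = 343800 rad/s
f₀ = ω₀/(2π) = 54.7 kHz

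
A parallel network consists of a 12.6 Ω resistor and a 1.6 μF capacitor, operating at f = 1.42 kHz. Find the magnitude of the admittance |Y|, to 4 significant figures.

80.64 mS

ω = 2πf = 8922 rad/s
X_C = 1/(ωC) = 70.05 Ω
Parallel: admittances add. Y = 1/R + jωC
Y = (0.07937 + j0.01428) S
|Y| = 0.08064 S → |Z| = 1/|Y| = 12.40 Ω, ∠Z = −∠Y = -10.20°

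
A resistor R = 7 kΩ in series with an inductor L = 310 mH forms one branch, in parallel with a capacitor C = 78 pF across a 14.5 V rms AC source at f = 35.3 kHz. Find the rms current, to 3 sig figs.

ω = 2πf = 221800 rad/s
X_L = ωL = 68800 Ω
X_C = 1/(ωC) = 57800 Ω
Branch 1 (R+jX_L): Z₁ = 7000 + j68800 Ω, |Z₁| = 69100 Ω
Branch 2 (−jX_C): Z₂ = −j57800 Ω
Parallel: Z = Z₁Z₂/(Z₁+Z₂), |Z| = 307000 Ω, ∠Z = -63.2°
I = V/|Z| = 14.5/307000 = 47.2 μA

47.2 μA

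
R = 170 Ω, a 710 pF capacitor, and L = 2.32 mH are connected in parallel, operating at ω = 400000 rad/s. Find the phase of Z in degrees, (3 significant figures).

X_L = ωL = 928 Ω
X_C = 1/(ωC) = 3520 Ω
Parallel: admittances add. Y = 1/R + 1/(jωL) + jωC
Y = (0.00588 − j0.000794) S
|Y| = 0.00594 S → |Z| = 1/|Y| = 168 Ω, ∠Z = −∠Y = 7.68°

7.68°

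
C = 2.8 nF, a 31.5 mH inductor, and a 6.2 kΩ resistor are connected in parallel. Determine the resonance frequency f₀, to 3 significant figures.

16.9 kHz

ω₀ = 1/√(LC) = 1/√(0.0315 × 2.8e-09) = 106500 rad/s
f₀ = ω₀/(2π) = 16.9 kHz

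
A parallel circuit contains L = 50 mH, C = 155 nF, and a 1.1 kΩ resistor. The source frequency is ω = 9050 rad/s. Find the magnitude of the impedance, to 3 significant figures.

823 Ω

X_L = ωL = 452 Ω
X_C = 1/(ωC) = 713 Ω
Parallel: admittances add. Y = 1/R + 1/(jωL) + jωC
Y = (0.000909 − j0.000807) S
|Y| = 0.00122 S → |Z| = 1/|Y| = 823 Ω, ∠Z = −∠Y = 41.6°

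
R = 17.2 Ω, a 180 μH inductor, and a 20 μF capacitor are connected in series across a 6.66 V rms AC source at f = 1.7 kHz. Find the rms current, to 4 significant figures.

ω = 2πf = 10680 rad/s
X_L = ωL = 1.923 Ω
X_C = 1/(ωC) = 4.681 Ω
Net reactance X = X_L − X_C = -2.758 Ω
Z = 17.20 − j2.758 Ω
|Z| = √(17.20² + 2.758²) = 17.42 Ω
I = V/|Z| = 6.66/17.42 = 382.3 mA

382.3 mA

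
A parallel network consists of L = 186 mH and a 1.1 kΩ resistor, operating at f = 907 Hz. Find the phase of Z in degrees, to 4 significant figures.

ω = 2πf = 5699 rad/s
X_L = ωL = 1060 Ω
Parallel: admittances add. Y = 1/R + 1/(jωL)
Y = (0.0009091 − j0.0009434) S
|Y| = 0.001310 S → |Z| = 1/|Y| = 763.3 Ω, ∠Z = −∠Y = 46.06°

46.06°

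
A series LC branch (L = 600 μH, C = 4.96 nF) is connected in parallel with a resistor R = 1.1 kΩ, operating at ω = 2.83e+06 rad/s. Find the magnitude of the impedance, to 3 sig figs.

911 Ω

X_L = ωL = 1700 Ω
X_C = 1/(ωC) = 71.2 Ω
Branch 1: Z₁ = R = 1100 Ω
Branch 2 (series LC): Z₂ = j(X_L − X_C) = j1630 Ω
Parallel: Z = Z₁Z₂/(Z₁+Z₂), |Z| = 911 Ω, ∠Z = 34.1°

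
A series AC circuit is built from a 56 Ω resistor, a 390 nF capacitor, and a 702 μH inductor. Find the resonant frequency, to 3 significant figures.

9.62 kHz

ω₀ = 1/√(LC) = 1/√(0.000702 × 3.9e-07) = 60440 rad/s
f₀ = ω₀/(2π) = 9.62 kHz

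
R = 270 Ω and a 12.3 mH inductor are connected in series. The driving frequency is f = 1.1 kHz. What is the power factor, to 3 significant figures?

ω = 2πf = 6912 rad/s
X_L = ωL = 85.0 Ω
Z = 270 + j85.0 Ω
|Z| = √(270² + 85.0²) = 283 Ω
∠Z = arctan(85.0/270) = 17.5°
cos φ = cos(17.5°) = 0.954

0.954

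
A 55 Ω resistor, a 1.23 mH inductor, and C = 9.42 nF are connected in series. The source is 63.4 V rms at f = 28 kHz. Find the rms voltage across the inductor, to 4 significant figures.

35.10 V

ω = 2πf = 175900 rad/s
X_L = ωL = 216.4 Ω
X_C = 1/(ωC) = 603.4 Ω
Net reactance X = X_L − X_C = -387.0 Ω
Z = 55.00 − j387.0 Ω
|Z| = √(55.00² + 387.0²) = 390.9 Ω
I = V/|Z| = 162.2 mA
V_L = I·|Z_L| = 0.1622 × 216.4 = 35.10 V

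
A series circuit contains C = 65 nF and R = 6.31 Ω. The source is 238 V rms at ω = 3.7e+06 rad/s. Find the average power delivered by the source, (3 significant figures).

6.26 kW

X_C = 1/(ωC) = 4.16 Ω
Z = 6.31 − j4.16 Ω
|Z| = √(6.31² + 4.16²) = 7.56 Ω
∠Z = arctan(-4.16/6.31) = -33.4°
I = V/|Z| = 31.5 A
P = VI cos φ = 238 × 31.5 × cos(-33.4°) = 6.26 kW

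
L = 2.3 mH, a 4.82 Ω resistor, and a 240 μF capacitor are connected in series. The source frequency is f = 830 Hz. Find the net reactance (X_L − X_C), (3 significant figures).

ω = 2πf = 5215 rad/s
X_L = ωL = 12.0 Ω
X_C = 1/(ωC) = 0.799 Ω
X = 12.0 − 0.799 = 11.2 Ω

11.2 Ω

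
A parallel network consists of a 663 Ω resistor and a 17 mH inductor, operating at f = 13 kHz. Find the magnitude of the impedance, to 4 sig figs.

598.3 Ω

ω = 2πf = 81680 rad/s
X_L = ωL = 1389 Ω
Parallel: admittances add. Y = 1/R + 1/(jωL)
Y = (0.001508 − j0.0007202) S
|Y| = 0.001671 S → |Z| = 1/|Y| = 598.3 Ω, ∠Z = −∠Y = 25.52°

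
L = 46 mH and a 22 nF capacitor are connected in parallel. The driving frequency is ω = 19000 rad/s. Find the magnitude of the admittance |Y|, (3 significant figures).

X_L = ωL = 874 Ω
X_C = 1/(ωC) = 2390 Ω
Parallel: admittances add. Y = 1/(jωL) + jωC
Y = (0 − j0.000726) S
|Y| = 0.000726 S → |Z| = 1/|Y| = 1380 Ω, ∠Z = −∠Y = 90.0°

726 μS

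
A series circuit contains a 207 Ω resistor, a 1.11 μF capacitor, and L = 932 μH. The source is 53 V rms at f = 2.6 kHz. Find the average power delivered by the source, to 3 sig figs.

ω = 2πf = 16340 rad/s
X_L = ωL = 15.2 Ω
X_C = 1/(ωC) = 55.1 Ω
Net reactance X = X_L − X_C = -39.9 Ω
Z = 207 − j39.9 Ω
|Z| = √(207² + 39.9²) = 211 Ω
∠Z = arctan(-39.9/207) = -10.9°
I = V/|Z| = 251 mA
P = VI cos φ = 53 × 0.251 × cos(-10.9°) = 13.1 W

13.1 W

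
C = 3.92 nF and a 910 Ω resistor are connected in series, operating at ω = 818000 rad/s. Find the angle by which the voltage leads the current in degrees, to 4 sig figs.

-18.92°

X_C = 1/(ωC) = 311.9 Ω
Z = 910.0 − j311.9 Ω
|Z| = √(910.0² + 311.9²) = 962.0 Ω
∠Z = arctan(-311.9/910.0) = -18.92°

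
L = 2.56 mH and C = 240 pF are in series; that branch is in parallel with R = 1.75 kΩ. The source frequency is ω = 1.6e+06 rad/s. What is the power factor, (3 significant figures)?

X_L = ωL = 4100 Ω
X_C = 1/(ωC) = 2600 Ω
Branch 1: Z₁ = R = 1750 Ω
Branch 2 (series LC): Z₂ = j(X_L − X_C) = j1490 Ω
Parallel: Z = Z₁Z₂/(Z₁+Z₂), |Z| = 1140 Ω, ∠Z = 49.6°
cos φ = cos(49.6°) = 0.649

0.649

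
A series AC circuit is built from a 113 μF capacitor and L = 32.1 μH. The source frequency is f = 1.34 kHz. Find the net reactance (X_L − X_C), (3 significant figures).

ω = 2πf = 8419 rad/s
X_L = ωL = 0.270 Ω
X_C = 1/(ωC) = 1.05 Ω
X = 0.270 − 1.05 = -0.781 Ω

-0.781 Ω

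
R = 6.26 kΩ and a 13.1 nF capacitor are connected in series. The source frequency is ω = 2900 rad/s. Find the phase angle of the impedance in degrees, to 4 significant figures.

X_C = 1/(ωC) = 26320 Ω
Z = 6260 − j26320 Ω
|Z| = √(6260² + 26320²) = 27060 Ω
∠Z = arctan(-26320/6260) = -76.62°

-76.62°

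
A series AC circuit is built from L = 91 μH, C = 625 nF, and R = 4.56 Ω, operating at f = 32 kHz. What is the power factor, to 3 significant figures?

ω = 2πf = 201100 rad/s
X_L = ωL = 18.3 Ω
X_C = 1/(ωC) = 7.96 Ω
Net reactance X = X_L − X_C = 10.3 Ω
Z = 4.56 + j10.3 Ω
|Z| = √(4.56² + 10.3²) = 11.3 Ω
∠Z = arctan(10.3/4.56) = 66.2°
cos φ = cos(66.2°) = 0.404

0.404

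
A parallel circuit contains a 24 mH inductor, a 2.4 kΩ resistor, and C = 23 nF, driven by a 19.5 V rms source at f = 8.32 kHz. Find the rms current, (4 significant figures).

11.33 mA

ω = 2πf = 52280 rad/s
X_L = ωL = 1255 Ω
X_C = 1/(ωC) = 831.7 Ω
Parallel: admittances add. Y = 1/R + 1/(jωL) + jωC
Y = (0.0004167 + j0.0004053) S
|Y| = 0.0005813 S → |Z| = 1/|Y| = 1720 Ω, ∠Z = −∠Y = -44.21°
I = V/|Z| = 19.5/1720 = 11.33 mA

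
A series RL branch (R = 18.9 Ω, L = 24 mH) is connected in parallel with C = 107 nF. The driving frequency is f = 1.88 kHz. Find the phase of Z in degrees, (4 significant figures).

ω = 2πf = 11810 rad/s
X_L = ωL = 283.5 Ω
X_C = 1/(ωC) = 791.2 Ω
Branch 1 (R+jX_L): Z₁ = 18.90 + j283.5 Ω, |Z₁| = 284.1 Ω
Branch 2 (−jX_C): Z₂ = −j791.2 Ω
Parallel: Z = Z₁Z₂/(Z₁+Z₂), |Z| = 442.5 Ω, ∠Z = 84.05°

84.05°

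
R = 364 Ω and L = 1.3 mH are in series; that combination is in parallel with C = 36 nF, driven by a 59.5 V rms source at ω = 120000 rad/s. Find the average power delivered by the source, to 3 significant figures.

8.22 W

X_L = ωL = 156 Ω
X_C = 1/(ωC) = 231 Ω
Branch 1 (R+jX_L): Z₁ = 364 + j156 Ω, |Z₁| = 396 Ω
Branch 2 (−jX_C): Z₂ = −j231 Ω
Parallel: Z = Z₁Z₂/(Z₁+Z₂), |Z| = 247 Ω, ∠Z = -55.1°
I = V/|Z| = 241 mA
P = VI cos φ = 59.5 × 0.241 × cos(-55.1°) = 8.22 W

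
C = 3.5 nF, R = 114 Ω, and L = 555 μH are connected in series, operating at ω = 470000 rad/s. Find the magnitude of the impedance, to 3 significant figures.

365 Ω

X_L = ωL = 261 Ω
X_C = 1/(ωC) = 608 Ω
Net reactance X = X_L − X_C = -347 Ω
Z = 114 − j347 Ω
|Z| = √(114² + 347²) = 365 Ω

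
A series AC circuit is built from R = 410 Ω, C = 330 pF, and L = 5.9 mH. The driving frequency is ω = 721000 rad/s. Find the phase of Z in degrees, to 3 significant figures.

7.09°

X_L = ωL = 4250 Ω
X_C = 1/(ωC) = 4200 Ω
Net reactance X = X_L − X_C = 51.0 Ω
Z = 410 + j51.0 Ω
|Z| = √(410² + 51.0²) = 413 Ω
∠Z = arctan(51.0/410) = 7.09°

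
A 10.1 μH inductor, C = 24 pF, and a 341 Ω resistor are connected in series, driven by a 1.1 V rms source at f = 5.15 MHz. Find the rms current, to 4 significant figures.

1.079 mA

ω = 2πf = 3.236e+07 rad/s
X_L = ωL = 326.8 Ω
X_C = 1/(ωC) = 1288 Ω
Net reactance X = X_L − X_C = -960.8 Ω
Z = 341.0 − j960.8 Ω
|Z| = √(341.0² + 960.8²) = 1020 Ω
I = V/|Z| = 1.1/1020 = 1.079 mA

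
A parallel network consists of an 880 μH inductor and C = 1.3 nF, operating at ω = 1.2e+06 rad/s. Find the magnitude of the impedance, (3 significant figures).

1630 Ω

X_L = ωL = 1060 Ω
X_C = 1/(ωC) = 641 Ω
Parallel: admittances add. Y = 1/(jωL) + jωC
Y = (0 + j0.000613) S
|Y| = 0.000613 S → |Z| = 1/|Y| = 1630 Ω, ∠Z = −∠Y = -90.0°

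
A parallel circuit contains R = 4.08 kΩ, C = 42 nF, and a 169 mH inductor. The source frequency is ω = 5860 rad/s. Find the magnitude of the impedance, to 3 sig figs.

1250 Ω

X_L = ωL = 990 Ω
X_C = 1/(ωC) = 4060 Ω
Parallel: admittances add. Y = 1/R + 1/(jωL) + jωC
Y = (0.000245 − j0.000764) S
|Y| = 0.000802 S → |Z| = 1/|Y| = 1250 Ω, ∠Z = −∠Y = 72.2°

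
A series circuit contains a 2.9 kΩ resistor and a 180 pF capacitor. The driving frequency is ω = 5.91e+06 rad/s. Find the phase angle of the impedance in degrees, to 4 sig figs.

X_C = 1/(ωC) = 940.0 Ω
Z = 2900 − j940.0 Ω
|Z| = √(2900² + 940.0²) = 3049 Ω
∠Z = arctan(-940.0/2900) = -17.96°

-17.96°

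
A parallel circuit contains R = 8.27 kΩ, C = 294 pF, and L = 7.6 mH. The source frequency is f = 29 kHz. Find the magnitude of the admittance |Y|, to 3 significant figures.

ω = 2πf = 182200 rad/s
X_L = ωL = 1380 Ω
X_C = 1/(ωC) = 18700 Ω
Parallel: admittances add. Y = 1/R + 1/(jωL) + jωC
Y = (0.000121 − j0.000669) S
|Y| = 0.000679 S → |Z| = 1/|Y| = 1470 Ω, ∠Z = −∠Y = 79.7°

679 μS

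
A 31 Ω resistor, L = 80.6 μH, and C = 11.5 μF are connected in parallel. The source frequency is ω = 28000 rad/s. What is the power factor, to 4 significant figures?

X_L = ωL = 2.257 Ω
X_C = 1/(ωC) = 3.106 Ω
Parallel: admittances add. Y = 1/R + 1/(jωL) + jωC
Y = (0.03226 − j0.1211) S
|Y| = 0.1253 S → |Z| = 1/|Y| = 7.979 Ω, ∠Z = −∠Y = 75.08°
cos φ = cos(75.08°) = 0.2574

0.2574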